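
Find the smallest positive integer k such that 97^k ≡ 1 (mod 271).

270

The order of 97 must divide p − 1 = 270 = 2 · 3^3 · 5.
Divisors: 1, 2, 3, 5, 6, 9, 10, 15, 18, 27, 30, 45, 54, 90, 135, 270.
Check each in increasing order: 97^1 ≡ 97;  97^2 ≡ 195;  97^3 ≡ 216;  97^5 ≡ 115;  97^6 ≡ 44;  97^9 ≡ 19;  97^10 ≡ 217;  97^15 ≡ 23;  97^18 ≡ 90;  97^27 ≡ 84;  97^30 ≡ 258;  97^45 ≡ 243;  97^54 ≡ 10;  97^90 ≡ 242;  97^135 ≡ 270;  97^270 ≡ 1.
Smallest exponent giving 1 is 270.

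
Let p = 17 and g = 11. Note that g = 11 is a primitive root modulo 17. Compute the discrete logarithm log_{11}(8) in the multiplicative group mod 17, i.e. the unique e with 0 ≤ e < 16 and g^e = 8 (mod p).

Successive powers of 11 modulo 17:
  11^0=1  11^1=11  11^2=2  11^3=5  11^4=4  11^5=10
  11^6=8
So 11^6 ≡ 8 (mod 17), giving e = 6.

6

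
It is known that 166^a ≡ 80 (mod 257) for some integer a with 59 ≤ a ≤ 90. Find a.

73

Compute 166^59 mod 257 = 14, then multiply by 166 repeatedly:
  166^59=14  166^60=11  166^61=27  166^62=113  166^63=254
  166^64=16  166^65=86  166^66=141  166^67=19  166^68=70
  166^69=55  166^70=135  166^71=51  166^72=242  166^73=80
Found 80 at exponent 73.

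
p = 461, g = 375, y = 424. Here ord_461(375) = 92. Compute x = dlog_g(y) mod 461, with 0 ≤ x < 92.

Successive powers of 375 modulo 461:
  375^0=1  375^1=375  375^2=20  375^3=124  375^4=400  375^5=175
  375^6=163  375^7=273  375^8=33  375^9=389  375^10=199  375^11=404
  375^12=292  375^13=243  375^14=308  375^15=250  375^16=167  375^17=390
  375^18=113  375^19=424
So 375^19 ≡ 424 (mod 461), giving x = 19.

19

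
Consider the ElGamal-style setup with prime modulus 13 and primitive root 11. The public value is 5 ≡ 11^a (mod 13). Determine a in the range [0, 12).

3

Successive powers of 11 modulo 13:
  11^0=1  11^1=11  11^2=4  11^3=5
So 11^3 ≡ 5 (mod 13), giving a = 3.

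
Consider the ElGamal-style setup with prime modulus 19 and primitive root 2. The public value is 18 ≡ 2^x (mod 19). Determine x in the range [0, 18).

9

Successive powers of 2 modulo 19:
  2^0=1  2^1=2  2^2=4  2^3=8  2^4=16  2^5=13
  2^6=7  2^7=14  2^8=9  2^9=18
So 2^9 ≡ 18 (mod 19), giving x = 9.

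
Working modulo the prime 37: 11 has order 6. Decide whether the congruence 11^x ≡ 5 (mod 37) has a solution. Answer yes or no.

⟨11⟩ has order 6; its elements mod 37 are {1, 10, 11, 26, 27, 36}.
5 is not in this set.

no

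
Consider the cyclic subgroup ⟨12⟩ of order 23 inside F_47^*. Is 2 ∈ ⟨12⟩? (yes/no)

⟨12⟩ has order 23; its elements mod 47 are {1, 2, 3, 4, 6, 7, 8, 9, 12, 14, 16, 17, 18, 21, 24, 25, 27, 28, 32, 34, 36, 37, 42}.
2 is in this set.

yes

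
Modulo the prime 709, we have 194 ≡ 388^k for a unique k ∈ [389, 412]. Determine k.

Compute 388^389 mod 709 = 355, then multiply by 388 repeatedly:
  388^389=355  388^390=194
Found 194 at exponent 390.

390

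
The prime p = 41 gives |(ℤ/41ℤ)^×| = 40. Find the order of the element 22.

40

The order of 22 must divide p − 1 = 40 = 2^3 · 5.
Divisors: 1, 2, 4, 5, 8, 10, 20, 40.
Check each in increasing order: 22^1 ≡ 22;  22^2 ≡ 33;  22^4 ≡ 23;  22^5 ≡ 14;  22^8 ≡ 37;  22^10 ≡ 32;  22^20 ≡ 40;  22^40 ≡ 1.
Smallest exponent giving 1 is 40.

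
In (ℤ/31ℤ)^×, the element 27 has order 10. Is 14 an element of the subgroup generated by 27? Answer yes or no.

no

14 ∈ ⟨27⟩ iff 14^10 ≡ 1 (mod 31), since |⟨27⟩| = 10.
14^10 mod 31 = 25.
Since 25 ≠ 1, 14 does not lie in the subgroup.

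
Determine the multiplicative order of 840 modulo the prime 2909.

1454

The order of 840 must divide p − 1 = 2908 = 2^2 · 727.
Divisors: 1, 2, 4, 727, 1454, 2908.
Check each in increasing order: 840^1 ≡ 840;  840^2 ≡ 1622;  840^4 ≡ 1148;  840^727 ≡ 2908;  840^1454 ≡ 1.
Smallest exponent giving 1 is 1454.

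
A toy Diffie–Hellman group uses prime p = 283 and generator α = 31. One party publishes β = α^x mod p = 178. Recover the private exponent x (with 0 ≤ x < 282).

239

Baby-step giant-step with m = ceil(sqrt(282)) = 17.
Baby table (31^j mod 283 for j=0..16):
  0:1  1:31  2:112  3:76  4:92  5:22  6:116  7:200
  8:257  9:43  10:201  11:5  12:155  13:277  14:97  15:177
  16:110
Giant step factor: 31^(-17) ≡ 182 (mod 283).
Scan 178·182^i mod 283 for i = 0, 1, …:
  i=0: 178   i=1: 134   i=2: 50   i=3: 44
  i=4: 84   i=5: 6   i=6: 243   i=7: 78
  i=8: 46   i=9: 165     …   i=13: 151
  i=14: 31
Match at i=14, j=1: x = 14·17 + 1 = 239.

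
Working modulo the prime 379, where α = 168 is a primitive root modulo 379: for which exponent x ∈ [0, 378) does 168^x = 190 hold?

Baby-step giant-step with m = ceil(sqrt(378)) = 20.
Baby table (168^j mod 379 for j=0..19):
  0:1  1:168  2:178  3:342  4:227  5:236  6:232  7:318
  8:364  9:133  10:362  11:176  12:6  13:250  14:310  15:157
  16:225  17:279  18:255  19:13
Giant step factor: 168^(-20) ≡ 80 (mod 379).
Scan 190·80^i mod 379 for i = 0, 1, …:
  i=0: 190   i=1: 40   i=2: 168
Match at i=2, j=1: x = 2·20 + 1 = 41.

41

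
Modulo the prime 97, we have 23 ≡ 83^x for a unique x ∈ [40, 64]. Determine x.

61

Compute 83^40 mod 97 = 6, then multiply by 83 repeatedly:
  83^40=6  83^41=13  83^42=12  83^43=26  83^44=24
  83^45=52  83^46=48  83^47=7  83^48=96  83^49=14
  83^50=95  83^51=28  83^52=93  83^53=56  83^54=89
  83^55=15  83^56=81  83^57=30  83^58=65  83^59=60
  83^60=33  83^61=23
Found 23 at exponent 61.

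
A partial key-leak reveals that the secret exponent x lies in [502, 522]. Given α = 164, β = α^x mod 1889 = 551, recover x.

517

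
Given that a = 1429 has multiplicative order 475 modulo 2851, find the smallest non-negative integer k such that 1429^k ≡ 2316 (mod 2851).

145

Baby-step giant-step with m = ceil(sqrt(475)) = 22.
Baby table (1429^j mod 2851 for j=0..21):
  0:1  1:1429  2:725  3:1112  4:1041  5:2218  6:2061  7:86
  8:301  9:2479  10:1549  11:1145  12:2582  13:484  14:1694  15:227
  16:2220  17:2068  18:1536  19:2525  20:1710  21:283
Giant step factor: 1429^(-22) ≡ 2366 (mod 2851).
Scan 2316·2366^i mod 2851 for i = 0, 1, …:
  i=0: 2316   i=1: 34   i=2: 616   i=3: 595
  i=4: 2227   i=5: 434   i=6: 484
Match at i=6, j=13: k = 6·22 + 13 = 145.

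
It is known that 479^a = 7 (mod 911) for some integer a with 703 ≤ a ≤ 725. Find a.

Compute 479^703 mod 911 = 612, then multiply by 479 repeatedly:
  479^703=612  479^704=717  479^705=907  479^706=817  479^707=524
  479^708=471  479^709=592  479^710=247  479^711=794  479^712=439
  479^713=751  479^714=795  479^715=7
Found 7 at exponent 715.

715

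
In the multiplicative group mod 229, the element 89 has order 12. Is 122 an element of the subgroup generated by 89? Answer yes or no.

yes

⟨89⟩ has order 12; its elements mod 229 are {1, 18, 89, 94, 95, 107, 122, 134, 135, 140, 211, 228}.
122 is in this set.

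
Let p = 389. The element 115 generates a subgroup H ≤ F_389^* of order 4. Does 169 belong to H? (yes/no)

no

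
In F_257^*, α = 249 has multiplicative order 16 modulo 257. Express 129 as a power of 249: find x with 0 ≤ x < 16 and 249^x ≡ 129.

Successive powers of 249 modulo 257:
  249^0=1  249^1=249  249^2=64  249^3=2  249^4=241  249^5=128
  249^6=4  249^7=225  249^8=256  249^9=8  249^10=193  249^11=255
  249^12=16  249^13=129
So 249^13 ≡ 129 (mod 257), giving x = 13.

13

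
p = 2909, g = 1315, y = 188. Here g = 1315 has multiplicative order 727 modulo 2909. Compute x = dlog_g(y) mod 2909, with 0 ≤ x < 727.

437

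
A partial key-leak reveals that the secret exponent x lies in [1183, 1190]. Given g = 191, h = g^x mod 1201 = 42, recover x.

1190

Compute 191^1183 mod 1201 = 1003, then multiply by 191 repeatedly:
  191^1183=1003  191^1184=614  191^1185=777  191^1186=684  191^1187=936
  191^1188=1028  191^1189=585  191^1190=42
Found 42 at exponent 1190.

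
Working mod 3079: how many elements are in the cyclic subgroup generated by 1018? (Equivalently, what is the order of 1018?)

27

The order of 1018 must divide p − 1 = 3078 = 2 · 3^4 · 19.
Divisors: 1, 2, 3, 6, 9, 18, 19, 27, 38, 54, 57, 81, 114, 162, 171, 342, 513, 1026, 1539, 3078.
Check each in increasing order: 1018^1 ≡ 1018;  1018^2 ≡ 1780;  1018^3 ≡ 1588;  1018^6 ≡ 43;  1018^9 ≡ 546;  1018^18 ≡ 2532;  1018^19 ≡ 453;  1018^27 ≡ 1.
Smallest exponent giving 1 is 27.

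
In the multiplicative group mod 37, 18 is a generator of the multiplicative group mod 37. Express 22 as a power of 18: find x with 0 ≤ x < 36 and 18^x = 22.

Successive powers of 18 modulo 37:
  18^0=1  18^1=18  18^2=28  18^3=23  18^4=7  18^5=15
  18^6=11  18^7=13  18^8=12  18^9=31  18^10=3  18^11=17
  18^12=10  18^13=32  18^14=21  18^15=8  18^16=33  18^17=2
  18^18=36  18^19=19  18^20=9  18^21=14  18^22=30  18^23=22
So 18^23 ≡ 22 (mod 37), giving x = 23.

23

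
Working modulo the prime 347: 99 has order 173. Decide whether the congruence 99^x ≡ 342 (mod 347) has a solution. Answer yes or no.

yes

342 ∈ ⟨99⟩ iff 342^173 ≡ 1 (mod 347), since |⟨99⟩| = 173.
342^173 mod 347 = 1.
Since 1 = 1, 342 lies in the subgroup.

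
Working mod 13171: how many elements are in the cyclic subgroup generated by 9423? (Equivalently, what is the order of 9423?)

The order of 9423 must divide p − 1 = 13170 = 2 · 3 · 5 · 439.
Divisors: 1, 2, 3, 5, 6, 10, 15, 30, 439, 878, 1317, 2195, 2634, 4390, 6585, 13170.
Check each in increasing order: 9423^1 ≡ 9423;  9423^2 ≡ 7218;  9423^3 ≡ 170;  9423^5 ≡ 2157;  9423^6 ≡ 2558;  9423^10 ≡ 3286;  9423^15 ≡ 1904;  9423^30 ≡ 3191;  9423^439 ≡ 12755;  9423^878 ≡ 1833;  9423^1317 ≡ 1390;  9423^2195 ≡ 5867;  9423^2634 ≡ 9134;  9423^4390 ≡ 5866;  9423^6585 ≡ 13170;  9423^13170 ≡ 1.
Smallest exponent giving 1 is 13170.

13170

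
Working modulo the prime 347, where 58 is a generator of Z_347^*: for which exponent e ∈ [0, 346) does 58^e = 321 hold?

332

Baby-step giant-step with m = ceil(sqrt(346)) = 19.
Baby table (58^j mod 347 for j=0..18):
  0:1  1:58  2:241  3:98  4:132  5:22  6:235  7:97
  8:74  9:128  10:137  11:312  12:52  13:240  14:40  15:238
  16:271  17:103  18:75
Giant step factor: 58^(-19) ≡ 125 (mod 347).
Scan 321·125^i mod 347 for i = 0, 1, …:
  i=0: 321   i=1: 220   i=2: 87   i=3: 118
  i=4: 176   i=5: 139   i=6: 25   i=7: 2
  i=8: 250   i=9: 20     …   i=16: 212
  i=17: 128
Match at i=17, j=9: e = 17·19 + 9 = 332.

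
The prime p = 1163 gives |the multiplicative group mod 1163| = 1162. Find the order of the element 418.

581

The order of 418 must divide p − 1 = 1162 = 2 · 7 · 83.
Divisors: 1, 2, 7, 14, 83, 166, 581, 1162.
Check each in increasing order: 418^1 ≡ 418;  418^2 ≡ 274;  418^7 ≡ 1148;  418^14 ≡ 225;  418^83 ≡ 285;  418^166 ≡ 978;  418^581 ≡ 1.
Smallest exponent giving 1 is 581.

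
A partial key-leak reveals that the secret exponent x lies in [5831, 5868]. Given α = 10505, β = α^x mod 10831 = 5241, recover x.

5859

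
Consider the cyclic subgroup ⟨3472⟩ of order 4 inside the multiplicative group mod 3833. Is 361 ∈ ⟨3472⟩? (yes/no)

yes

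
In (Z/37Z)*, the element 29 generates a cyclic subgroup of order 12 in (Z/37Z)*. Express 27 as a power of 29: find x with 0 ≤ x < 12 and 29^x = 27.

2

Successive powers of 29 modulo 37:
  29^0=1  29^1=29  29^2=27
So 29^2 ≡ 27 (mod 37), giving x = 2.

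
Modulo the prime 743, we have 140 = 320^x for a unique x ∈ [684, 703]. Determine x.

696

Compute 320^684 mod 743 = 520, then multiply by 320 repeatedly:
  320^684=520  320^685=711  320^686=162  320^687=573  320^688=582
  320^689=490  320^690=27  320^691=467  320^692=97  320^693=577
  320^694=376  320^695=697  320^696=140
Found 140 at exponent 696.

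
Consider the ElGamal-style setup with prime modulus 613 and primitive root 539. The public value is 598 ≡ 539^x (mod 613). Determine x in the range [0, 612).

Baby-step giant-step with m = ceil(sqrt(612)) = 25.
Baby table (539^j mod 613 for j=0..24):
  0:1  1:539  2:572  3:582  4:455  5:45  6:348  7:607
  8:444  9:246  10:186  11:335  12:343  13:364  14:36  15:401
  16:363  17:110  18:442  19:394  20:268  21:397  22:46  23:274
  24:566
Giant step factor: 539^(-25) ≡ 236 (mod 613).
Scan 598·236^i mod 613 for i = 0, 1, …:
  i=0: 598   i=1: 138   i=2: 79   i=3: 254
  i=4: 483   i=5: 583   i=6: 276   i=7: 158
  i=8: 508   i=9: 353     …   i=18: 193
  i=19: 186
Match at i=19, j=10: x = 19·25 + 10 = 485.

485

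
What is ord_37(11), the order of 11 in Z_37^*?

6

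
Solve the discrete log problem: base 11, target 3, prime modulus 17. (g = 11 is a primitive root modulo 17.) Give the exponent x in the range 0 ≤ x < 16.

7

Successive powers of 11 modulo 17:
  11^0=1  11^1=11  11^2=2  11^3=5  11^4=4  11^5=10
  11^6=8  11^7=3
So 11^7 ≡ 3 (mod 17), giving x = 7.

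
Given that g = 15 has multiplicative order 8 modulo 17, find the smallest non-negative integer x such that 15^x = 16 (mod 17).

4

Successive powers of 15 modulo 17:
  15^0=1  15^1=15  15^2=4  15^3=9  15^4=16
So 15^4 ≡ 16 (mod 17), giving x = 4.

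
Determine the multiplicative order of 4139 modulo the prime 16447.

2741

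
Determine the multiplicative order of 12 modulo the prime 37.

9

The order of 12 must divide p − 1 = 36 = 2^2 · 3^2.
Divisors: 1, 2, 3, 4, 6, 9, 12, 18, 36.
Check each in increasing order: 12^1 ≡ 12;  12^2 ≡ 33;  12^3 ≡ 26;  12^4 ≡ 16;  12^6 ≡ 10;  12^9 ≡ 1.
Smallest exponent giving 1 is 9.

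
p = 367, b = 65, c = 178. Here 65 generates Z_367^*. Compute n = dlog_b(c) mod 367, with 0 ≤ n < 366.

Baby-step giant-step with m = ceil(sqrt(366)) = 20.
Baby table (65^j mod 367 for j=0..19):
  0:1  1:65  2:188  3:109  4:112  5:307  6:137  7:97
  8:66  9:253  10:297  11:221  12:52  13:77  14:234  15:163
  16:319  17:183  18:151  19:273
Giant step factor: 65^(-20) ≡ 202 (mod 367).
Scan 178·202^i mod 367 for i = 0, 1, …:
  i=0: 178   i=1: 357   i=2: 182   i=3: 64
  i=4: 83   i=5: 251   i=6: 56   i=7: 302
  i=8: 82   i=9: 49     …   i=15: 135
  i=16: 112
Match at i=16, j=4: n = 16·20 + 4 = 324.

324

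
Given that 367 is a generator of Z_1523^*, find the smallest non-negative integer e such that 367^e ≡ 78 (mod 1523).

732

Baby-step giant-step with m = ceil(sqrt(1522)) = 40.
Baby table (367^j mod 1523 for j=0..39):
  0:1  1:367  2:665  3:375  4:555  5:1126  6:509  7:997
  8:379  9:500  10:740  11:486  12:171  13:314  14:1013  15:159
  16:479  17:648  18:228  19:1434  20:843  21:212  22:131  23:864
  24:304  25:389  26:1124  27:1298  28:1190  29:1152  30:913  31:11
  32:991  33:1223  34:1079  35:13  36:202  37:1030  38:306  39:1123
Giant step factor: 367^(-40) ≡ 1222 (mod 1523).
Scan 78·1222^i mod 1523 for i = 0, 1, …:
  i=0: 78   i=1: 890   i=2: 158   i=3: 1178
  i=4: 281   i=5: 707   i=6: 413   i=7: 573
  i=8: 1149   i=9: 1395     …   i=17: 809
  i=18: 171
Match at i=18, j=12: e = 18·40 + 12 = 732.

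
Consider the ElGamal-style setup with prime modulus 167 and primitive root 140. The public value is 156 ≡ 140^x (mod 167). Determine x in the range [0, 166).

109

Baby-step giant-step with m = ceil(sqrt(166)) = 13.
Baby table (140^j mod 167 for j=0..12):
  0:1  1:140  2:61  3:23  4:47  5:67  6:28  7:79
  8:38  9:143  10:147  11:39  12:116
Giant step factor: 140^(-13) ≡ 110 (mod 167).
Scan 156·110^i mod 167 for i = 0, 1, …:
  i=0: 156   i=1: 126   i=2: 166   i=3: 57
  i=4: 91   i=5: 157   i=6: 69   i=7: 75
  i=8: 67
Match at i=8, j=5: x = 8·13 + 5 = 109.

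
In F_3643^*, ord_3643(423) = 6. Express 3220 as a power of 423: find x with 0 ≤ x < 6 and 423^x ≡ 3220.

4

Successive powers of 423 modulo 3643:
  423^0=1  423^1=423  423^2=422  423^3=3642  423^4=3220
So 423^4 ≡ 3220 (mod 3643), giving x = 4.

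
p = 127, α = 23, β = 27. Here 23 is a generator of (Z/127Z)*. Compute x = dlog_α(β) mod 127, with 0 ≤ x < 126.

Baby-step giant-step with m = ceil(sqrt(126)) = 12.
Baby table (23^j mod 127 for j=0..11):
  0:1  1:23  2:21  3:102  4:60  5:110  6:117  7:24
  8:44  9:123  10:35  11:43
Giant step factor: 23^(-12) ≡ 47 (mod 127).
Scan 27·47^i mod 127 for i = 0, 1, …:
  i=0: 27   i=1: 126   i=2: 80   i=3: 77
  i=4: 63   i=5: 40   i=6: 102
Match at i=6, j=3: x = 6·12 + 3 = 75.

75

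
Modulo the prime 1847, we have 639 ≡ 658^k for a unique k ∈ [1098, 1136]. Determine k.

Compute 658^1098 mod 1847 = 1617, then multiply by 658 repeatedly:
  658^1098=1617  658^1099=114  658^1100=1132  658^1101=515  658^1102=869
  658^1103=1079  658^1104=734  658^1105=905  658^1106=756  658^1107=605
  658^1108=985  658^1109=1680  658^1110=934  658^1111=1368  658^1112=655
  658^1113=639
Found 639 at exponent 1113.

1113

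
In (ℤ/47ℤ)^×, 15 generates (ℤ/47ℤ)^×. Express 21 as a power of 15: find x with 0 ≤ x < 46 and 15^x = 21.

20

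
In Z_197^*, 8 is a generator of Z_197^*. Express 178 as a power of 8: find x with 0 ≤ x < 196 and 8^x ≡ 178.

Baby-step giant-step with m = ceil(sqrt(196)) = 14.
Baby table (8^j mod 197 for j=0..13):
  0:1  1:8  2:64  3:118  4:156  5:66  6:134  7:87
  8:105  9:52  10:22  11:176  12:29  13:35
Giant step factor: 8^(-14) ≡ 19 (mod 197).
Scan 178·19^i mod 197 for i = 0, 1, …:
  i=0: 178   i=1: 33   i=2: 36   i=3: 93
  i=4: 191   i=5: 83   i=6: 1
Match at i=6, j=0: x = 6·14 + 0 = 84.

84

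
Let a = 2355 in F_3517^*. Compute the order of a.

1758

The order of 2355 must divide p − 1 = 3516 = 2^2 · 3 · 293.
Divisors: 1, 2, 3, 4, 6, 12, 293, 586, 879, 1172, 1758, 3516.
Check each in increasing order: 2355^1 ≡ 2355;  2355^2 ≡ 3233;  2355^3 ≡ 2927;  2355^4 ≡ 3282;  2355^6 ≡ 3434;  2355^12 ≡ 3372;  2355^293 ≡ 259;  2355^586 ≡ 258;  2355^879 ≡ 3516;  2355^1172 ≡ 3258;  2355^1758 ≡ 1.
Smallest exponent giving 1 is 1758.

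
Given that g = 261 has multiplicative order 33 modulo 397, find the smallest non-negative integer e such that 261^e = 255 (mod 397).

14

Successive powers of 261 modulo 397:
  261^0=1  261^1=261  261^2=234  261^3=333  261^4=367  261^5=110
  261^6=126  261^7=332  261^8=106  261^9=273  261^10=190  261^11=362
  261^12=393  261^13=147  261^14=255
So 261^14 ≡ 255 (mod 397), giving e = 14.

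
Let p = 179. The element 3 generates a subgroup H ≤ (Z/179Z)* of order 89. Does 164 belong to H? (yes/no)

no

164 ∈ ⟨3⟩ iff 164^89 ≡ 1 (mod 179), since |⟨3⟩| = 89.
164^89 mod 179 = 178.
Since 178 ≠ 1, 164 does not lie in the subgroup.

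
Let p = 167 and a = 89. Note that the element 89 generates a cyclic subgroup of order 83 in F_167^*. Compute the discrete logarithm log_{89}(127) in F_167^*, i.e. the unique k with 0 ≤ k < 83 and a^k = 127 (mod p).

66

Baby-step giant-step with m = ceil(sqrt(83)) = 10.
Baby table (89^j mod 167 for j=0..9):
  0:1  1:89  2:72  3:62  4:7  5:122  6:3  7:100
  8:49  9:19
Giant step factor: 89^(-10) ≡ 8 (mod 167).
Scan 127·8^i mod 167 for i = 0, 1, …:
  i=0: 127   i=1: 14   i=2: 112   i=3: 61
  i=4: 154   i=5: 63   i=6: 3
Match at i=6, j=6: k = 6·10 + 6 = 66.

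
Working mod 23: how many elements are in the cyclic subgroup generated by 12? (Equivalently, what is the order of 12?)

The order of 12 must divide p − 1 = 22 = 2 · 11.
Divisors: 1, 2, 11, 22.
Check each in increasing order: 12^1 ≡ 12;  12^2 ≡ 6;  12^11 ≡ 1.
Smallest exponent giving 1 is 11.

11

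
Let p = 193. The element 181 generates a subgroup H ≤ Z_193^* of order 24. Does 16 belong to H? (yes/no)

yes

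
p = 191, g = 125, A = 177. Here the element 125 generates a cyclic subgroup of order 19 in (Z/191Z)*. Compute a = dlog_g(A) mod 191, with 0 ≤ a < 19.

16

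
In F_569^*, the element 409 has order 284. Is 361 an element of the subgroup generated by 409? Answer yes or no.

361 ∈ ⟨409⟩ iff 361^284 ≡ 1 (mod 569), since |⟨409⟩| = 284.
361^284 mod 569 = 1.
Since 1 = 1, 361 lies in the subgroup.

yes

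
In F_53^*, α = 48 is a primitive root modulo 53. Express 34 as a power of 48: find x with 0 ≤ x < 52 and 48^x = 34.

3

Baby-step giant-step with m = ceil(sqrt(52)) = 8.
Baby table (48^j mod 53 for j=0..7):
  0:1  1:48  2:25  3:34  4:42  5:2  6:43  7:50
Giant step factor: 48^(-8) ≡ 46 (mod 53).
Scan 34·46^i mod 53 for i = 0, 1, …:
  i=0: 34
Match at i=0, j=3: x = 0·8 + 3 = 3.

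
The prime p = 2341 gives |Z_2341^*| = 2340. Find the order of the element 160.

The order of 160 must divide p − 1 = 2340 = 2^2 · 3^2 · 5 · 13.
Divisors: 1, 2, 3, 4, 5, 6, 9, 10, 12, 13, 15, 18, 20, 26, 30, 36, 39, 45, 52, 60, 65, 78, 90, 117, 130, 156, 180, 195, 234, 260, 390, 468, 585, 780, 1170, 2340.
Check each in increasing order: 160^1 ≡ 160;  160^2 ≡ 2190;  160^3 ≡ 1591;  160^4 ≡ 1732;  160^5 ≡ 882;  160^6 ≡ 660;  160^9 ≡ 1292;  160^10 ≡ 712;  160^12 ≡ 174;  160^13 ≡ 2089;  160^15 ≡ 596;  160^18 ≡ 131;  160^20 ≡ 1288;  160^26 ≡ 297;  160^30 ≡ 1725;  160^36 ≡ 774;  160^39 ≡ 68;  160^45 ≡ 401;  160^52 ≡ 1592;  160^60 ≡ 214;  160^65 ≡ 1468;  160^78 ≡ 2283;  160^90 ≡ 1613;  160^117 ≡ 738;  160^130 ≡ 1304;  160^156 ≡ 1023;  160^180 ≡ 918;  160^195 ≡ 1675;  160^234 ≡ 1532;  160^260 ≡ 850;  160^390 ≡ 1107;  160^468 ≡ 1342;  160^585 ≡ 153;  160^780 ≡ 1106;  160^1170 ≡ 2340;  160^2340 ≡ 1.
Smallest exponent giving 1 is 2340.

2340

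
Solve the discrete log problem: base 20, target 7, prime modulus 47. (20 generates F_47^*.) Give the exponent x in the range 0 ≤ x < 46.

Successive powers of 20 modulo 47:
  20^0=1  20^1=20  20^2=24  20^3=10  20^4=12  20^5=5
  20^6=6  20^7=26  20^8=3  20^9=13  20^10=25  20^11=30
  20^12=36  20^13=15  20^14=18  20^15=31  20^16=9  20^17=39
  20^18=28  20^19=43  20^20=14  20^21=45  20^22=7
So 20^22 ≡ 7 (mod 47), giving x = 22.

22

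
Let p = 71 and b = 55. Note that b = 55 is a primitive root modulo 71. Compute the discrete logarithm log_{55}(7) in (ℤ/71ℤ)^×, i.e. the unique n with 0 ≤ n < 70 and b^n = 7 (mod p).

19

Successive powers of 55 modulo 71:
  55^0=1  55^1=55  55^2=43  55^3=22  55^4=3  55^5=23
  55^6=58  55^7=66  55^8=9  55^9=69  55^10=32  55^11=56
  55^12=27  55^13=65  55^14=25  55^15=26  55^16=10  55^17=53
  55^18=4  55^19=7
So 55^19 ≡ 7 (mod 71), giving n = 19.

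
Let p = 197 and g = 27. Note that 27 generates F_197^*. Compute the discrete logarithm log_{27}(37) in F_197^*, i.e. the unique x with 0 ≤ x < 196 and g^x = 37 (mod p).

48

Baby-step giant-step with m = ceil(sqrt(196)) = 14.
Baby table (27^j mod 197 for j=0..13):
  0:1  1:27  2:138  3:180  4:132  5:18  6:92  7:120
  8:88  9:12  10:127  11:80  12:190  13:8
Giant step factor: 27^(-14) ≡ 83 (mod 197).
Scan 37·83^i mod 197 for i = 0, 1, …:
  i=0: 37   i=1: 116   i=2: 172   i=3: 92
Match at i=3, j=6: x = 3·14 + 6 = 48.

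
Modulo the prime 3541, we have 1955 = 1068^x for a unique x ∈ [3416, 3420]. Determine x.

Compute 1068^3416 mod 3541 = 1955, then multiply by 1068 repeatedly:
  1068^3416=1955
Found 1955 at exponent 3416.

3416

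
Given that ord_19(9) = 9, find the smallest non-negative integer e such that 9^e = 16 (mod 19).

5

Successive powers of 9 modulo 19:
  9^0=1  9^1=9  9^2=5  9^3=7  9^4=6  9^5=16
So 9^5 ≡ 16 (mod 19), giving e = 5.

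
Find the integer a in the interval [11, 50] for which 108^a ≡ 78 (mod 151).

24

Compute 108^11 mod 151 = 54, then multiply by 108 repeatedly:
  108^11=54  108^12=94  108^13=35  108^14=5  108^15=87
  108^16=34  108^17=48  108^18=50  108^19=115  108^20=38
  108^21=27  108^22=47  108^23=93  108^24=78
Found 78 at exponent 24.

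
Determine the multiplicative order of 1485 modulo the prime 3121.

The order of 1485 must divide p − 1 = 3120 = 2^4 · 3 · 5 · 13.
Divisors: 1, 2, 3, 4, 5, 6, 8, 10, 12, 13, 15, 16, 20, 24, 26, 30, 39, 40, 48, 52, 60, 65, 78, 80, 104, 120, 130, 156, 195, 208, 240, 260, 312, 390, 520, 624, 780, 1040, 1560, 3120.
Check each in increasing order: 1485^1 ≡ 1485;  1485^2 ≡ 1799;  1485^3 ≡ 3060;  1485^4 ≡ 3045;  1485^5 ≡ 2617;  1485^6 ≡ 600;  1485^8 ≡ 2655;  1485^10 ≡ 1215;  1485^12 ≡ 1085;  1485^13 ≡ 789;  1485^15 ≡ 2477;  1485^16 ≡ 1807;  1485^20 ≡ 3113;  1485^24 ≡ 608;  1485^26 ≡ 1442;  1485^30 ≡ 2764;  1485^39 ≡ 1694;  1485^40 ≡ 64;  1485^48 ≡ 1386;  1485^52 ≡ 778;  1485^60 ≡ 2609;  1485^65 ≡ 2126;  1485^78 ≡ 1437;  1485^80 ≡ 975;  1485^104 ≡ 2931;  1485^120 ≡ 3101;  1485^130 ≡ 668;  1485^156 ≡ 1988;  1485^195 ≡ 113;  1485^208 ≡ 1769;  1485^240 ≡ 400;  1485^260 ≡ 3042;  1485^312 ≡ 958;  1485^390 ≡ 285;  1485^520 ≡ 3120;  1485^624 ≡ 190;  1485^780 ≡ 79;  1485^1040 ≡ 1.
Smallest exponent giving 1 is 1040.

1040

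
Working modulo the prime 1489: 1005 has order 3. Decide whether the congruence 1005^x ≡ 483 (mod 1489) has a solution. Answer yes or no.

yes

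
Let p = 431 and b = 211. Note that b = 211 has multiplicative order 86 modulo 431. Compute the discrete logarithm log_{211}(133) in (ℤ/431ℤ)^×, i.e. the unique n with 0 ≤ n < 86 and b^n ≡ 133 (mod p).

Baby-step giant-step with m = ceil(sqrt(86)) = 10.
Baby table (211^j mod 431 for j=0..9):
  0:1  1:211  2:128  3:286  4:6  5:404  6:337  7:423
  8:36  9:269
Giant step factor: 211^(-10) ≡ 256 (mod 431).
Scan 133·256^i mod 431 for i = 0, 1, …:
  i=0: 133   i=1: 430   i=2: 175   i=3: 407
  i=4: 321   i=5: 286
Match at i=5, j=3: n = 5·10 + 3 = 53.

53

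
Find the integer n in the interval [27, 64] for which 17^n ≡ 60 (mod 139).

27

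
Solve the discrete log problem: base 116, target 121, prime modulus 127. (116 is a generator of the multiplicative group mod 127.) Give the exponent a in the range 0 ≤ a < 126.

Baby-step giant-step with m = ceil(sqrt(126)) = 12.
Baby table (116^j mod 127 for j=0..11):
  0:1  1:116  2:121  3:66  4:36  5:112  6:38  7:90
  8:26  9:95  10:98  11:65
Giant step factor: 116^(-12) ≡ 100 (mod 127).
Scan 121·100^i mod 127 for i = 0, 1, …:
  i=0: 121
Match at i=0, j=2: a = 0·12 + 2 = 2.

2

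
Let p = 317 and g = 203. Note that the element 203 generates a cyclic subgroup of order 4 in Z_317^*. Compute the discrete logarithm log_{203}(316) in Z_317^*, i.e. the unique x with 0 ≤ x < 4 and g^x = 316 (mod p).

Successive powers of 203 modulo 317:
  203^0=1  203^1=203  203^2=316
So 203^2 ≡ 316 (mod 317), giving x = 2.

2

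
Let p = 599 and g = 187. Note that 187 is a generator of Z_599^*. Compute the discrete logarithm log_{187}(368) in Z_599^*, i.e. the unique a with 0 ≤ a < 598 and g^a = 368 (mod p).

427

Baby-step giant-step with m = ceil(sqrt(598)) = 25.
Baby table (187^j mod 599 for j=0..24):
  0:1  1:187  2:227  3:519  4:15  5:409  6:410  7:597
  8:225  9:145  10:160  11:569  12:380  13:378  14:4  15:149
  16:309  17:279  18:60  19:438  20:442  21:591  22:301  23:580
  24:41
Giant step factor: 187^(-25) ≡ 594 (mod 599).
Scan 368·594^i mod 599 for i = 0, 1, …:
  i=0: 368   i=1: 556   i=2: 215   i=3: 123
  i=4: 583   i=5: 80   i=6: 199   i=7: 203
  i=8: 183   i=9: 283     …   i=16: 314
  i=17: 227
Match at i=17, j=2: a = 17·25 + 2 = 427.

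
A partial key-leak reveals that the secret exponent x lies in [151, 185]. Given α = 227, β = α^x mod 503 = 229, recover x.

Compute 227^151 mod 503 = 475, then multiply by 227 repeatedly:
  227^151=475  227^152=183  227^153=295  227^154=66  227^155=395
  227^156=131  227^157=60  227^158=39  227^159=302  227^160=146
  227^161=447  227^162=366  227^163=87  227^164=132  227^165=287
  227^166=262  227^167=120  227^168=78  227^169=101  227^170=292
  227^171=391  227^172=229
Found 229 at exponent 172.

172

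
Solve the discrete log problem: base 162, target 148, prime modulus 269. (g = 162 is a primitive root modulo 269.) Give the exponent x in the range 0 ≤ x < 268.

262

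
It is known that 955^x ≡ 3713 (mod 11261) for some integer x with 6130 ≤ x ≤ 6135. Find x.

6133

Compute 955^6130 mod 11261 = 10260, then multiply by 955 repeatedly:
  955^6130=10260  955^6131=1230  955^6132=3506  955^6133=3713
Found 3713 at exponent 6133.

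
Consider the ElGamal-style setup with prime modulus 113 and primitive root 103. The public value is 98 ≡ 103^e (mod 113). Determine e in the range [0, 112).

84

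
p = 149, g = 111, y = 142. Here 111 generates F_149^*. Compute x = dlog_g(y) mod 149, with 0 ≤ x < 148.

Baby-step giant-step with m = ceil(sqrt(148)) = 13.
Baby table (111^j mod 149 for j=0..12):
  0:1  1:111  2:103  3:109  4:30  5:52  6:110  7:141
  8:6  9:70  10:22  11:58  12:31
Giant step factor: 111^(-13) ≡ 32 (mod 149).
Scan 142·32^i mod 149 for i = 0, 1, …:
  i=0: 142   i=1: 74   i=2: 133   i=3: 84
  i=4: 6
Match at i=4, j=8: x = 4·13 + 8 = 60.

60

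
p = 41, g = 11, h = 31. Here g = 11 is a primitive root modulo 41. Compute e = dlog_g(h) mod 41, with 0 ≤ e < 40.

36

Successive powers of 11 modulo 41:
  11^0=1  11^1=11  11^2=39  11^3=19  11^4=4  11^5=3
  11^6=33  11^7=35  11^8=16  11^9=12  11^10=9  11^11=17
  11^12=23  11^13=7  11^14=36  11^15=27  11^16=10  11^17=28
  11^18=21  11^19=26  11^20=40  11^21=30  11^22=2  11^23=22
  11^24=37  11^25=38  11^26=8  11^27=6  11^28=25  11^29=29
  11^30=32  11^31=24  11^32=18  11^33=34  11^34=5  11^35=14
  11^36=31
So 11^36 ≡ 31 (mod 41), giving e = 36.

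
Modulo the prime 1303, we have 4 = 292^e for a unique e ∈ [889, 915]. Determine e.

914

Compute 292^889 mod 1303 = 969, then multiply by 292 repeatedly:
  292^889=969  292^890=197  292^891=192  292^892=35  292^893=1099
  292^894=370  292^895=1194  292^896=747  292^897=523  292^898=265
  292^899=503  292^900=940  292^901=850  292^902=630  292^903=237
  292^904=145  292^905=644  292^906=416  292^907=293  292^908=861
  292^909=1236  292^910=1284  292^911=967  292^912=916  292^913=357
  292^914=4
Found 4 at exponent 914.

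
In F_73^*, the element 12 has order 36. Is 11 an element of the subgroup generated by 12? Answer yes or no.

11 ∈ ⟨12⟩ iff 11^36 ≡ 1 (mod 73), since |⟨12⟩| = 36.
11^36 mod 73 = 72.
Since 72 ≠ 1, 11 does not lie in the subgroup.

no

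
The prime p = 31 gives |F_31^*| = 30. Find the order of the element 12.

The order of 12 must divide p − 1 = 30 = 2 · 3 · 5.
Divisors: 1, 2, 3, 5, 6, 10, 15, 30.
Check each in increasing order: 12^1 ≡ 12;  12^2 ≡ 20;  12^3 ≡ 23;  12^5 ≡ 26;  12^6 ≡ 2;  12^10 ≡ 25;  12^15 ≡ 30;  12^30 ≡ 1.
Smallest exponent giving 1 is 30.

30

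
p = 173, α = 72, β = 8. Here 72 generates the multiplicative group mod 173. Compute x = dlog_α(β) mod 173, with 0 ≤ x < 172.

Baby-step giant-step with m = ceil(sqrt(172)) = 14.
Baby table (72^j mod 173 for j=0..13):
  0:1  1:72  2:167  3:87  4:36  5:170  6:130  7:18
  8:85  9:65  10:9  11:129  12:119  13:91
Giant step factor: 72^(-14) ≡ 55 (mod 173).
Scan 8·55^i mod 173 for i = 0, 1, …:
  i=0: 8   i=1: 94   i=2: 153   i=3: 111
  i=4: 50   i=5: 155   i=6: 48   i=7: 45
  i=8: 53   i=9: 147   i=10: 127   i=11: 65
Match at i=11, j=9: x = 11·14 + 9 = 163.

163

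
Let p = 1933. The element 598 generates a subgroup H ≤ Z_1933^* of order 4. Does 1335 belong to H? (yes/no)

yes

⟨598⟩ has order 4; its elements mod 1933 are {1, 598, 1335, 1932}.
1335 is in this set.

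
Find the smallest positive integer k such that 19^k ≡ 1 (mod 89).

88

The order of 19 must divide p − 1 = 88 = 2^3 · 11.
Divisors: 1, 2, 4, 8, 11, 22, 44, 88.
Check each in increasing order: 19^1 ≡ 19;  19^2 ≡ 5;  19^4 ≡ 25;  19^8 ≡ 2;  19^11 ≡ 12;  19^22 ≡ 55;  19^44 ≡ 88;  19^88 ≡ 1.
Smallest exponent giving 1 is 88.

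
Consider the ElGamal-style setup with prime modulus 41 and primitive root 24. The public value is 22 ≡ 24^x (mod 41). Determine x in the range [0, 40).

33

Successive powers of 24 modulo 41:
  24^0=1  24^1=24  24^2=2  24^3=7  24^4=4  24^5=14
  24^6=8  24^7=28  24^8=16  24^9=15  24^10=32  24^11=30
  24^12=23  24^13=19  24^14=5  24^15=38  24^16=10  24^17=35
  24^18=20  24^19=29  24^20=40  24^21=17  24^22=39  24^23=34
  24^24=37  24^25=27  24^26=33  24^27=13  24^28=25  24^29=26
  24^30=9  24^31=11  24^32=18  24^33=22
So 24^33 ≡ 22 (mod 41), giving x = 33.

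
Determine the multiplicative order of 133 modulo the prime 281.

280

The order of 133 must divide p − 1 = 280 = 2^3 · 5 · 7.
Divisors: 1, 2, 4, 5, 7, 8, 10, 14, 20, 28, 35, 40, 56, 70, 140, 280.
Check each in increasing order: 133^1 ≡ 133;  133^2 ≡ 267;  133^4 ≡ 196;  133^5 ≡ 216;  133^7 ≡ 67;  133^8 ≡ 200;  133^10 ≡ 10;  133^14 ≡ 274;  133^20 ≡ 100;  133^28 ≡ 49;  133^35 ≡ 192;  133^40 ≡ 165;  133^56 ≡ 153;  133^70 ≡ 53;  133^140 ≡ 280;  133^280 ≡ 1.
Smallest exponent giving 1 is 280.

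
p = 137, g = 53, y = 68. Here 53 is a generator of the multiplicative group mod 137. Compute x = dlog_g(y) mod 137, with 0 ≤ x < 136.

Baby-step giant-step with m = ceil(sqrt(136)) = 12.
Baby table (53^j mod 137 for j=0..11):
  0:1  1:53  2:69  3:95  4:103  5:116  6:120  7:58
  8:60  9:29  10:30  11:83
Giant step factor: 53^(-12) ≡ 64 (mod 137).
Scan 68·64^i mod 137 for i = 0, 1, …:
  i=0: 68   i=1: 105   i=2: 7   i=3: 37
  i=4: 39   i=5: 30
Match at i=5, j=10: x = 5·12 + 10 = 70.

70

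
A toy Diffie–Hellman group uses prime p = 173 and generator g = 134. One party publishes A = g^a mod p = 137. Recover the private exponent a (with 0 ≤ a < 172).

Baby-step giant-step with m = ceil(sqrt(172)) = 14.
Baby table (134^j mod 173 for j=0..13):
  0:1  1:134  2:137  3:20  4:85  5:145  6:54  7:143
  8:132  9:42  10:92  11:45  12:148  13:110
Giant step factor: 134^(-14) ≡ 89 (mod 173).
Scan 137·89^i mod 173 for i = 0, 1, …:
  i=0: 137
Match at i=0, j=2: a = 0·14 + 2 = 2.

2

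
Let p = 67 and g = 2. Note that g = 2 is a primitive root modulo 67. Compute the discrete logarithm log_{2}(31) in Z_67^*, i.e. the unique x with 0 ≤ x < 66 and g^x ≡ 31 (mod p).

47

Baby-step giant-step with m = ceil(sqrt(66)) = 9.
Baby table (2^j mod 67 for j=0..8):
  0:1  1:2  2:4  3:8  4:16  5:32  6:64  7:61
  8:55
Giant step factor: 2^(-9) ≡ 53 (mod 67).
Scan 31·53^i mod 67 for i = 0, 1, …:
  i=0: 31   i=1: 35   i=2: 46   i=3: 26
  i=4: 38   i=5: 4
Match at i=5, j=2: x = 5·9 + 2 = 47.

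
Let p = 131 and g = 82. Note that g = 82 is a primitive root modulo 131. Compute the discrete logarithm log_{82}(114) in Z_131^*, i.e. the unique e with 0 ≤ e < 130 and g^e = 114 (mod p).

Baby-step giant-step with m = ceil(sqrt(130)) = 12.
Baby table (82^j mod 131 for j=0..11):
  0:1  1:82  2:43  3:120  4:15  5:51  6:121  7:97
  8:94  9:110  10:112  11:14
Giant step factor: 82^(-12) ≡ 38 (mod 131).
Scan 114·38^i mod 131 for i = 0, 1, …:
  i=0: 114   i=1: 9   i=2: 80   i=3: 27
  i=4: 109   i=5: 81   i=6: 65   i=7: 112
Match at i=7, j=10: e = 7·12 + 10 = 94.

94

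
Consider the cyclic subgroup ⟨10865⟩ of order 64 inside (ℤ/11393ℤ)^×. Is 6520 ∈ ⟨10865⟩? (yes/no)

no

6520 ∈ ⟨10865⟩ iff 6520^64 ≡ 1 (mod 11393), since |⟨10865⟩| = 64.
6520^64 mod 11393 = 3127.
Since 3127 ≠ 1, 6520 does not lie in the subgroup.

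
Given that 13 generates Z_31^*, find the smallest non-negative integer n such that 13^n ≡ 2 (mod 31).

Successive powers of 13 modulo 31:
  13^0=1  13^1=13  13^2=14  13^3=27  13^4=10  13^5=6
  13^6=16  13^7=22  13^8=7  13^9=29  13^10=5  13^11=3
  13^12=8  13^13=11  13^14=19  13^15=30  13^16=18  13^17=17
  13^18=4  13^19=21  13^20=25  13^21=15  13^22=9  13^23=24
  13^24=2
So 13^24 ≡ 2 (mod 31), giving n = 24.

24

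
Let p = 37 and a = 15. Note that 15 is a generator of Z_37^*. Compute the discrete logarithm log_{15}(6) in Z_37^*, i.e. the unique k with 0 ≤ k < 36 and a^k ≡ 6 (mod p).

27

Successive powers of 15 modulo 37:
  15^0=1  15^1=15  15^2=3  15^3=8  15^4=9  15^5=24
  15^6=27  15^7=35  15^8=7  15^9=31  15^10=21  15^11=19
  15^12=26  15^13=20  15^14=4  15^15=23  15^16=12  15^17=32
  15^18=36  15^19=22  15^20=34  15^21=29  15^22=28  15^23=13
  15^24=10  15^25=2  15^26=30  15^27=6
So 15^27 ≡ 6 (mod 37), giving k = 27.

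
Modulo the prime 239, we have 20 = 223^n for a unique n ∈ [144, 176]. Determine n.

166

Compute 223^144 mod 239 = 144, then multiply by 223 repeatedly:
  223^144=144  223^145=86  223^146=58  223^147=28  223^148=30
  223^149=237  223^150=32  223^151=205  223^152=66  223^153=139
  223^154=166  223^155=212  223^156=193  223^157=19  223^158=174
  223^159=84  223^160=90  223^161=233  223^162=96  223^163=137
  223^164=198  223^165=178  223^166=20
Found 20 at exponent 166.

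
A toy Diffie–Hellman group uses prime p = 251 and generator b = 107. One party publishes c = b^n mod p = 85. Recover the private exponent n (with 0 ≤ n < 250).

82

Baby-step giant-step with m = ceil(sqrt(250)) = 16.
Baby table (107^j mod 251 for j=0..15):
  0:1  1:107  2:154  3:163  4:122  5:2  6:214  7:57
  8:75  9:244  10:4  11:177  12:114  13:150  14:237  15:8
Giant step factor: 107^(-16) ≡ 39 (mod 251).
Scan 85·39^i mod 251 for i = 0, 1, …:
  i=0: 85   i=1: 52   i=2: 20   i=3: 27
  i=4: 49   i=5: 154
Match at i=5, j=2: n = 5·16 + 2 = 82.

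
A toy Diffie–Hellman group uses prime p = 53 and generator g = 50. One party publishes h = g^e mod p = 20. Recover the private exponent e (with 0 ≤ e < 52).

Baby-step giant-step with m = ceil(sqrt(52)) = 8.
Baby table (50^j mod 53 for j=0..7):
  0:1  1:50  2:9  3:26  4:28  5:22  6:40  7:39
Giant step factor: 50^(-8) ≡ 24 (mod 53).
Scan 20·24^i mod 53 for i = 0, 1, …:
  i=0: 20   i=1: 3   i=2: 19   i=3: 32
  i=4: 26
Match at i=4, j=3: e = 4·8 + 3 = 35.

35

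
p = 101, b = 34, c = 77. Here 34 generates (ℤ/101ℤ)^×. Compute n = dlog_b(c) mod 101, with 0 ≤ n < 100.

Baby-step giant-step with m = ceil(sqrt(100)) = 10.
Baby table (34^j mod 101 for j=0..9):
  0:1  1:34  2:45  3:15  4:5  5:69  6:23  7:75
  8:25  9:42
Giant step factor: 34^(-10) ≡ 65 (mod 101).
Scan 77·65^i mod 101 for i = 0, 1, …:
  i=0: 77   i=1: 56   i=2: 4   i=3: 58
  i=4: 33   i=5: 24   i=6: 45
Match at i=6, j=2: n = 6·10 + 2 = 62.

62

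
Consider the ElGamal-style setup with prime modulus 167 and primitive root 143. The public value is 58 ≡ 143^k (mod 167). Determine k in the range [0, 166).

Baby-step giant-step with m = ceil(sqrt(166)) = 13.
Baby table (143^j mod 167 for j=0..12):
  0:1  1:143  2:75  3:37  4:114  5:103  6:33  7:43
  8:137  9:52  10:88  11:59  12:87
Giant step factor: 143^(-13) ≡ 165 (mod 167).
Scan 58·165^i mod 167 for i = 0, 1, …:
  i=0: 58   i=1: 51   i=2: 65   i=3: 37
Match at i=3, j=3: k = 3·13 + 3 = 42.

42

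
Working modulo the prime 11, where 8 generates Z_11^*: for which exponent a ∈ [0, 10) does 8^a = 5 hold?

8

Successive powers of 8 modulo 11:
  8^0=1  8^1=8  8^2=9  8^3=6  8^4=4  8^5=10
  8^6=3  8^7=2  8^8=5
So 8^8 ≡ 5 (mod 11), giving a = 8.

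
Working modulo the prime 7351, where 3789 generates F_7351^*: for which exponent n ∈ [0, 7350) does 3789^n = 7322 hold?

616

Baby-step giant-step with m = ceil(sqrt(7350)) = 86.
Baby table (3789^j mod 7351 for j=0..85):
  0:1  1:3789  2:18  3:2043  4:324  5:19  6:5832  7:342
  8:2062  9:6156  10:361  11:543  12:6498  13:2423  14:6699  15:6859
  16:2966  17:5846  18:1931  19:2314  20:5354  21:4897  22:809  23:7285
  24:7211  25:6163  26:4831  27:669  28:6097  29:4691  30:6832  31:3577
  32:5360  33:5578  34:917  35:4841  36:1804  37:6277  38:3068  39:2721
  40:3767  41:4872  42:1647  43:6835  44:242  45:5414  46:4356  47:1889
  48:4898  49:4598  50:7303  51:1903  52:6487  53:4850  54:6501  55:6439
  56:6753  57:5637  58:3938  59:5903  60:4725  61:3340  62:4189  63:1312
  64:1892  65:1563  66:4652  67:6081  68:2875  69:6544  70:293  71:176
  72:5274  73:3168  74:6720  75:5567  76:3344  77:4643  78:1384  79:2713
  80:2859  81:4728  82:5  83:4243  84:90  85:2864
Giant step factor: 3789^(-86) ≡ 4760 (mod 7351).
Scan 7322·4760^i mod 7351 for i = 0, 1, …:
  i=0: 7322   i=1: 1629   i=2: 6086   i=3: 6420
  i=4: 1093   i=5: 5523   i=6: 2304   i=7: 6699
Match at i=7, j=14: n = 7·86 + 14 = 616.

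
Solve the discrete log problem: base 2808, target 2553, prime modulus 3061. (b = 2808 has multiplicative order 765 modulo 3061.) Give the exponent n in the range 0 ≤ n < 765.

Baby-step giant-step with m = ceil(sqrt(765)) = 28.
Baby table (2808^j mod 3061 for j=0..27):
  0:1  1:2808  2:2789  3:1474  4:520  5:63  6:2427  7:1230
  8:1032  9:2150  10:908  11:2912  12:965  13:735  14:766  15:2106
  16:2857  17:2636  18:390  19:2343  20:1055  21:2453  22:774  23:82
  24:681  25:2184  26:1489  27:2847
Giant step factor: 2808^(-28) ≡ 682 (mod 3061).
Scan 2553·682^i mod 3061 for i = 0, 1, …:
  i=0: 2553   i=1: 2498   i=2: 1720   i=3: 677
  i=4: 2564   i=5: 817   i=6: 92   i=7: 1524
  i=8: 1689   i=9: 962     …   i=14: 1550
  i=15: 1055
Match at i=15, j=20: n = 15·28 + 20 = 440.

440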